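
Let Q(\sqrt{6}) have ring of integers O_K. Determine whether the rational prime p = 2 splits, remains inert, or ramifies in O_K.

p ramifies

6 mod 4 = 2, hence disc K = 4·6 = 24 and O_K = ℤ[√6].
2 divides disc(K) = 24, so 2 ramifies.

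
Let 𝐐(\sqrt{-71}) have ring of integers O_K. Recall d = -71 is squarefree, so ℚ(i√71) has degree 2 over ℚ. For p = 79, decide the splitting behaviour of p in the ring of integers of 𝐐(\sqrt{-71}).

Since -71 ≡ 1 mod 4, the ring of integers is ℤ[(1+√-71)/2] with discriminant -71.
79 ∤ -71, so 79 is unramified.
Euler's criterion: (-71)^39 mod 79 = 1. Thus (-71|79) = 1.
d is a quadratic residue mod p, hence 79 splits in O_K.

79 splits in O_K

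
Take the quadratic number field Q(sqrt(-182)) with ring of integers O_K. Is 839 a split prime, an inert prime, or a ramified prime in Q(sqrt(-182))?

Since -182 ≢ 1 mod 4, the ring of integers is ℤ[√-182] with discriminant 4·(-182) = -728.
Since gcd(839, -728) = 1 the prime 839 does not ramify.
Compute (-182/839) via Euler: 657^((839-1)/2) mod 839 = 1, so (-182/839) = 1.
d is a quadratic residue mod p, hence 839 splits in O_K.

split — (839) = 𝔭₁𝔭₂ with 𝔭₁ ≠ 𝔭₂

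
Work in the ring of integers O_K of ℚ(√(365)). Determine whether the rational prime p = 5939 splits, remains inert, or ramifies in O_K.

Since 365 ≡ 1 mod 4, the ring of integers is ℤ[(1+√365)/2] with discriminant 365.
disc(K) = 365 is not divisible by 5939; 5939 is unramified.
(365/5939) = 365^2969 mod 5939 = 5938, giving Legendre symbol -1.
(365/5939) = -1, so 5939 is inert.

p is inert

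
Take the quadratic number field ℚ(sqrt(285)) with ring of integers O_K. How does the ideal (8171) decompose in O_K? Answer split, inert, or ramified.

remains prime (inert)

d = 285 ≡ 1 (mod 4), so O_K = ℤ[(1+√285)/2] and disc(K) = d = 285.
disc(K) = 285 is not divisible by 8171; 8171 is unramified.
(285/8171) = 285^4085 mod 8171 = 8170, giving Legendre symbol -1.
Legendre symbol -1 ⇒ 8171 is inert.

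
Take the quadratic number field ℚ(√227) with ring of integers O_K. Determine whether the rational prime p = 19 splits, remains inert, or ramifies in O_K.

inert — (19) stays prime in O_K

d = 227 ≡ 3 (mod 4), so O_K = ℤ[√227] and disc(K) = 4d = 908.
disc(K) = 908 is not divisible by 19; 19 is unramified.
(227/19) = 18^9 mod 19 = 18, giving Legendre symbol -1.
(227/19) = -1, so 19 is inert.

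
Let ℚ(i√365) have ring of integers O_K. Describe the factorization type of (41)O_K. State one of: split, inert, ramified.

split

Since -365 ≢ 1 mod 4, the ring of integers is ℤ[√-365] with discriminant 4·(-365) = -1460.
Since gcd(41, -1460) = 1 the prime 41 does not ramify.
Compute (-365/41) via Euler: 4^((41-1)/2) mod 41 = 1, so (-365/41) = 1.
(-365/41) = 1, so 41 splits.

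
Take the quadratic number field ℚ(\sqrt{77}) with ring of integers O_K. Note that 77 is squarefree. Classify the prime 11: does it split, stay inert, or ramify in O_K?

11 is ramified

Since 77 ≡ 1 mod 4, the ring of integers is ℤ[(1+√77)/2] with discriminant 77.
Ramification test: 11 | 77. The prime 11 ramifies in K.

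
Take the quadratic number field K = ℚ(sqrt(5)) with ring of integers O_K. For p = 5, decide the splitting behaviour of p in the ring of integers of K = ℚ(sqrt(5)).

5 mod 4 = 1, hence disc K = 5 and O_K = ℤ[(1+√5)/2].
Ramification test: 5 | 5. The prime 5 ramifies in K.

ramified — (5) = 𝔭²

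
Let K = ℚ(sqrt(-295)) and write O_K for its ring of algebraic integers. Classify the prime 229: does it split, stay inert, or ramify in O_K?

-295 mod 4 = 1, hence disc K = -295 and O_K = ℤ[(1+√-295)/2].
disc(K) = -295 is not divisible by 229; 229 is unramified.
Compute (-295/229) via Euler: 163^((229-1)/2) mod 229 = 228, so (-295/229) = -1.
(-295/229) = -1, so 229 is inert.

remains prime (inert)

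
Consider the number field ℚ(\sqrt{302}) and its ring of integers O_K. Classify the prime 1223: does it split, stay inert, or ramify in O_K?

d = 302 ≡ 2 (mod 4), so O_K = ℤ[√302] and disc(K) = 4d = 1208.
disc(K) = 1208 is not divisible by 1223; 1223 is unramified.
Compute (302/1223) via Euler: 302^((1223-1)/2) mod 1223 = 1, so (302/1223) = 1.
Legendre symbol 1 ⇒ 1223 is split.

split — (1223) = 𝔭₁𝔭₂ with 𝔭₁ ≠ 𝔭₂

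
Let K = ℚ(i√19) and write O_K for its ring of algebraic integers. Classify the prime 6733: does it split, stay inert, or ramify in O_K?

-19 mod 4 = 1, hence disc K = -19 and O_K = ℤ[(1+√-19)/2].
6733 ∤ -19, so 6733 is unramified.
Compute (-19/6733) via Euler: 6714^((6733-1)/2) mod 6733 = 1, so (-19/6733) = 1.
Legendre symbol 1 ⇒ 6733 is split.

split — (6733) = 𝔭₁𝔭₂ with 𝔭₁ ≠ 𝔭₂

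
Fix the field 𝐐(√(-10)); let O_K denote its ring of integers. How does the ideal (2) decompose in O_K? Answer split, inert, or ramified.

ramified — (2) = 𝔭²

d = -10 ≡ 2 (mod 4), so O_K = ℤ[√-10] and disc(K) = 4d = -40.
Ramification test: 2 | -40. The prime 2 ramifies in K.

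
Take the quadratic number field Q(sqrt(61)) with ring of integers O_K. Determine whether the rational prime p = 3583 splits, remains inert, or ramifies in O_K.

splits completely

61 mod 4 = 1, hence disc K = 61 and O_K = ℤ[(1+√61)/2].
disc(K) = 61 is not divisible by 3583; 3583 is unramified.
Compute (61/3583) via Euler: 61^((3583-1)/2) mod 3583 = 1, so (61/3583) = 1.
(61/3583) = 1, so 3583 splits.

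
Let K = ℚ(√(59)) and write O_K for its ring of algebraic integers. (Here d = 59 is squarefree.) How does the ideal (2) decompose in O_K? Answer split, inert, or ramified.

ramifies in O_K

59 mod 4 = 3, hence disc K = 4·59 = 236 and O_K = ℤ[√59].
2 divides disc(K) = 236, so 2 ramifies.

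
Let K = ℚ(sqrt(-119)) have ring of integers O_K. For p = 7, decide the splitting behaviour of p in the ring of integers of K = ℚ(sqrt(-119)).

p ramifies

Since -119 ≡ 1 mod 4, the ring of integers is ℤ[(1+√-119)/2] with discriminant -119.
Ramification test: 7 | -119. The prime 7 ramifies in K.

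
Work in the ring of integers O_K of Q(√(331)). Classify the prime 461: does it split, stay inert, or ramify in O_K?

d = 331 ≡ 3 (mod 4), so O_K = ℤ[√331] and disc(K) = 4d = 1324.
461 ∤ 1324, so 461 is unramified.
Legendre symbol by Euler's criterion: (331/461) ≡ 331^230 ≡ 1 (mod 461), i.e. (331/461) = 1.
d is a quadratic residue mod p, hence 461 splits in O_K.

p splits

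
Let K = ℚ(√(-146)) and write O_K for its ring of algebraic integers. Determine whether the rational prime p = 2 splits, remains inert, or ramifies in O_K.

-146 mod 4 = 2, hence disc K = 4·(-146) = -584 and O_K = ℤ[√-146].
2 divides disc(K) = -584, so 2 ramifies.

p ramifies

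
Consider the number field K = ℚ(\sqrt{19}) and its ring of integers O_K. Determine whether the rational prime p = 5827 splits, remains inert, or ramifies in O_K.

split — (5827) = 𝔭₁𝔭₂ with 𝔭₁ ≠ 𝔭₂

d = 19 ≡ 3 (mod 4), so O_K = ℤ[√19] and disc(K) = 4d = 76.
Since gcd(5827, 76) = 1 the prime 5827 does not ramify.
Euler's criterion: 19^2913 mod 5827 = 1. Thus (19|5827) = 1.
(19/5827) = 1, so 5827 splits.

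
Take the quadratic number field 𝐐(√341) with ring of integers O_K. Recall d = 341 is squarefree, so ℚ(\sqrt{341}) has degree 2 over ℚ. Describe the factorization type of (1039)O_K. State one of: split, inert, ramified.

split

341 mod 4 = 1, hence disc K = 341 and O_K = ℤ[(1+√341)/2].
1039 ∤ 341, so 1039 is unramified.
Euler's criterion: 341^519 mod 1039 = 1. Thus (341|1039) = 1.
(341/1039) = 1, so 1039 splits.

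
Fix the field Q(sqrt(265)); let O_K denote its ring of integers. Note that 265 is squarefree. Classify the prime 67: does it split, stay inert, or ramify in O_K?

p splits

d = 265 ≡ 1 (mod 4), so O_K = ℤ[(1+√265)/2] and disc(K) = d = 265.
Since gcd(67, 265) = 1 the prime 67 does not ramify.
Euler's criterion: 265^33 mod 67 = 1. Thus (265|67) = 1.
Legendre symbol 1 ⇒ 67 is split.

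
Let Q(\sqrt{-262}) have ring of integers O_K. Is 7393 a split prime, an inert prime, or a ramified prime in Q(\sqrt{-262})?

inert

-262 mod 4 = 2, hence disc K = 4·(-262) = -1048 and O_K = ℤ[√-262].
disc(K) = -1048 is not divisible by 7393; 7393 is unramified.
(-262/7393) = 7131^3696 mod 7393 = 7392, giving Legendre symbol -1.
d is a non-residue mod p, hence 7393 remains inert in O_K.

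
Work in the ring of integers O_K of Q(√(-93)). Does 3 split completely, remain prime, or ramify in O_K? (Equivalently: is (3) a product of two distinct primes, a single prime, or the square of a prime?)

-93 mod 4 = 3, hence disc K = 4·(-93) = -372 and O_K = ℤ[√-93].
disc(K) = -372 = 3·(-124), so p = 3 is ramified.

ramifies in O_K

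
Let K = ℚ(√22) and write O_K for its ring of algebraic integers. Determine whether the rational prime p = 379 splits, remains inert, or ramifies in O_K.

Since 22 ≢ 1 mod 4, the ring of integers is ℤ[√22] with discriminant 4·22 = 88.
disc(K) = 88 is not divisible by 379; 379 is unramified.
(22/379) = 22^189 mod 379 = 1, giving Legendre symbol 1.
(22/379) = 1, so 379 splits.

p splits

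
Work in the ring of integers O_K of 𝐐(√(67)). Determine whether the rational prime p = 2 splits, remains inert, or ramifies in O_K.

ramified

Since 67 ≢ 1 mod 4, the ring of integers is ℤ[√67] with discriminant 4·67 = 268.
Ramification test: 2 | 268. The prime 2 ramifies in K.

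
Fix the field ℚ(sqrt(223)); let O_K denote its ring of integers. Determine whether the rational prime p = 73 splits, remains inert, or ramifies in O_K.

splits completely

223 mod 4 = 3, hence disc K = 4·223 = 892 and O_K = ℤ[√223].
Since gcd(73, 892) = 1 the prime 73 does not ramify.
Euler's criterion: 223^36 mod 73 = 1. Thus (223|73) = 1.
(223/73) = 1, so 73 splits.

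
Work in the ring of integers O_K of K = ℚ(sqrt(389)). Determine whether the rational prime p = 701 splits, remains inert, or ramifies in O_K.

split — (701) = 𝔭₁𝔭₂ with 𝔭₁ ≠ 𝔭₂

389 mod 4 = 1, hence disc K = 389 and O_K = ℤ[(1+√389)/2].
701 ∤ 389, so 701 is unramified.
Legendre symbol by Euler's criterion: (389/701) ≡ 389^350 ≡ 1 (mod 701), i.e. (389/701) = 1.
d is a quadratic residue mod p, hence 701 splits in O_K.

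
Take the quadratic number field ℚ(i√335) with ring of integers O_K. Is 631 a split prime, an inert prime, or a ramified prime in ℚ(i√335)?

remains prime (inert)

d = -335 ≡ 1 (mod 4), so O_K = ℤ[(1+√-335)/2] and disc(K) = d = -335.
disc(K) = -335 is not divisible by 631; 631 is unramified.
Legendre symbol by Euler's criterion: (-335/631) ≡ (-335)^315 ≡ 630 (mod 631), i.e. (-335/631) = -1.
(-335/631) = -1, so 631 is inert.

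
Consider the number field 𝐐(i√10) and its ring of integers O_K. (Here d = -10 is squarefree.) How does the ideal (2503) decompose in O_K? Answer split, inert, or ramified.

Since -10 ≢ 1 mod 4, the ring of integers is ℤ[√-10] with discriminant 4·(-10) = -40.
2503 ∤ -40, so 2503 is unramified.
Euler's criterion: (-10)^1251 mod 2503 = 1. Thus (-10|2503) = 1.
d is a quadratic residue mod p, hence 2503 splits in O_K.

split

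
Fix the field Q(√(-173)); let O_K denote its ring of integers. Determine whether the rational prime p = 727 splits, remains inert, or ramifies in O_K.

727 remains inert

d = -173 ≡ 3 (mod 4), so O_K = ℤ[√-173] and disc(K) = 4d = -692.
Since gcd(727, -692) = 1 the prime 727 does not ramify.
Euler's criterion: (-173)^363 mod 727 = 726. Thus (-173|727) = -1.
Legendre symbol -1 ⇒ 727 is inert.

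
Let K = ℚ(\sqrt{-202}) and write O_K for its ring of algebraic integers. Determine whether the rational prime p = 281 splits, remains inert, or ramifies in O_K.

split

Since -202 ≢ 1 mod 4, the ring of integers is ℤ[√-202] with discriminant 4·(-202) = -808.
281 ∤ -808, so 281 is unramified.
Compute (-202/281) via Euler: 79^((281-1)/2) mod 281 = 1, so (-202/281) = 1.
d is a quadratic residue mod p, hence 281 splits in O_K.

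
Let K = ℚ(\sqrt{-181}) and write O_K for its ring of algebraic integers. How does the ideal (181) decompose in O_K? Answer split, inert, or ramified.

-181 mod 4 = 3, hence disc K = 4·(-181) = -724 and O_K = ℤ[√-181].
disc(K) = -724 = 181·(-4), so p = 181 is ramified.

p ramifies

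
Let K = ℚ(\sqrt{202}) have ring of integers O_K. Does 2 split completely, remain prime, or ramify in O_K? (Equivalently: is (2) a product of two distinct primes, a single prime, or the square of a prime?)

202 mod 4 = 2, hence disc K = 4·202 = 808 and O_K = ℤ[√202].
disc(K) = 808 = 2·404, so p = 2 is ramified.

ramified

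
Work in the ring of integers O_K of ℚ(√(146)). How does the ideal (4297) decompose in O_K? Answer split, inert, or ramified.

146 mod 4 = 2, hence disc K = 4·146 = 584 and O_K = ℤ[√146].
4297 ∤ 584, so 4297 is unramified.
Euler's criterion: 146^2148 mod 4297 = 4296. Thus (146|4297) = -1.
(146/4297) = -1, so 4297 is inert.

inert — (4297) stays prime in O_K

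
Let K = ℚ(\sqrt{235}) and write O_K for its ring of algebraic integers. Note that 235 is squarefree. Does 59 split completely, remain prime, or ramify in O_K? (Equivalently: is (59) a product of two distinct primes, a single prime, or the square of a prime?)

inert — (59) stays prime in O_K

d = 235 ≡ 3 (mod 4), so O_K = ℤ[√235] and disc(K) = 4d = 940.
disc(K) = 940 is not divisible by 59; 59 is unramified.
Legendre symbol by Euler's criterion: (235/59) ≡ 235^29 ≡ 58 (mod 59), i.e. (235/59) = -1.
Legendre symbol -1 ⇒ 59 is inert.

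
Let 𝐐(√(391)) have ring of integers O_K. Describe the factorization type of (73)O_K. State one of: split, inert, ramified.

d = 391 ≡ 3 (mod 4), so O_K = ℤ[√391] and disc(K) = 4d = 1564.
disc(K) = 1564 is not divisible by 73; 73 is unramified.
Legendre symbol by Euler's criterion: (391/73) ≡ 391^36 ≡ 72 (mod 73), i.e. (391/73) = -1.
Legendre symbol -1 ⇒ 73 is inert.

remains prime (inert)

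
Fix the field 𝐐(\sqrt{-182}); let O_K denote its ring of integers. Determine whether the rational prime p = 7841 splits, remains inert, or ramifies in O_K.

7841 remains inert

Since -182 ≢ 1 mod 4, the ring of integers is ℤ[√-182] with discriminant 4·(-182) = -728.
7841 ∤ -728, so 7841 is unramified.
Euler's criterion: (-182)^3920 mod 7841 = 7840. Thus (-182|7841) = -1.
d is a non-residue mod p, hence 7841 remains inert in O_K.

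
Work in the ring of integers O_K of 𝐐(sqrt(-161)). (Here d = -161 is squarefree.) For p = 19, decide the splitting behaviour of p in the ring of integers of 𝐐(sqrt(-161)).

inert — (19) stays prime in O_K

Since -161 ≢ 1 mod 4, the ring of integers is ℤ[√-161] with discriminant 4·(-161) = -644.
disc(K) = -644 is not divisible by 19; 19 is unramified.
Legendre symbol by Euler's criterion: (-161/19) ≡ (-161)^9 ≡ 18 (mod 19), i.e. (-161/19) = -1.
Legendre symbol -1 ⇒ 19 is inert.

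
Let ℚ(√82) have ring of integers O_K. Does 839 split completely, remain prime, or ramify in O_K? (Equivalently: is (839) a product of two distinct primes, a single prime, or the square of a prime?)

inert

d = 82 ≡ 2 (mod 4), so O_K = ℤ[√82] and disc(K) = 4d = 328.
839 ∤ 328, so 839 is unramified.
Legendre symbol by Euler's criterion: (82/839) ≡ 82^419 ≡ 838 (mod 839), i.e. (82/839) = -1.
(82/839) = -1, so 839 is inert.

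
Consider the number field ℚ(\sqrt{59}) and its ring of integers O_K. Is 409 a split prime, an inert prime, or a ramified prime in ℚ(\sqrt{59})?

remains prime (inert)

d = 59 ≡ 3 (mod 4), so O_K = ℤ[√59] and disc(K) = 4d = 236.
409 ∤ 236, so 409 is unramified.
Legendre symbol by Euler's criterion: (59/409) ≡ 59^204 ≡ 408 (mod 409), i.e. (59/409) = -1.
d is a non-residue mod p, hence 409 remains inert in O_K.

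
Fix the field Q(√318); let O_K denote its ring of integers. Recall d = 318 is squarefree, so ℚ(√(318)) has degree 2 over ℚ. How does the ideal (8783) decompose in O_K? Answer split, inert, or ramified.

d = 318 ≡ 2 (mod 4), so O_K = ℤ[√318] and disc(K) = 4d = 1272.
disc(K) = 1272 is not divisible by 8783; 8783 is unramified.
(318/8783) = 318^4391 mod 8783 = 1, giving Legendre symbol 1.
(318/8783) = 1, so 8783 splits.

split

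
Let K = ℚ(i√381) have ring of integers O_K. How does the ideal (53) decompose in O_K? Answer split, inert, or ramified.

-381 mod 4 = 3, hence disc K = 4·(-381) = -1524 and O_K = ℤ[√-381].
disc(K) = -1524 is not divisible by 53; 53 is unramified.
Euler's criterion: (-381)^26 mod 53 = 1. Thus (-381|53) = 1.
Legendre symbol 1 ⇒ 53 is split.

split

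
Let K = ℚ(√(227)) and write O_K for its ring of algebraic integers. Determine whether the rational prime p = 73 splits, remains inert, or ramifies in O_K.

73 splits in O_K

Since 227 ≢ 1 mod 4, the ring of integers is ℤ[√227] with discriminant 4·227 = 908.
73 ∤ 908, so 73 is unramified.
Compute (227/73) via Euler: 8^((73-1)/2) mod 73 = 1, so (227/73) = 1.
Legendre symbol 1 ⇒ 73 is split.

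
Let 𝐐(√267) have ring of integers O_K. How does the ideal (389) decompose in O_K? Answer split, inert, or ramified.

267 mod 4 = 3, hence disc K = 4·267 = 1068 and O_K = ℤ[√267].
Since gcd(389, 1068) = 1 the prime 389 does not ramify.
(267/389) = 267^194 mod 389 = 1, giving Legendre symbol 1.
Legendre symbol 1 ⇒ 389 is split.

split — (389) = 𝔭₁𝔭₂ with 𝔭₁ ≠ 𝔭₂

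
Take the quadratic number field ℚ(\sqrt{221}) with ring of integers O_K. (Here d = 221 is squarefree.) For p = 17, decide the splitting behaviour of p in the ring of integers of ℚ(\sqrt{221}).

Since 221 ≡ 1 mod 4, the ring of integers is ℤ[(1+√221)/2] with discriminant 221.
17 divides disc(K) = 221, so 17 ramifies.

17 is ramified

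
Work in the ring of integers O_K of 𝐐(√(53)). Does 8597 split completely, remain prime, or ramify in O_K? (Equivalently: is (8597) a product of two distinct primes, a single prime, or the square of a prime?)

split

Since 53 ≡ 1 mod 4, the ring of integers is ℤ[(1+√53)/2] with discriminant 53.
disc(K) = 53 is not divisible by 8597; 8597 is unramified.
(53/8597) = 53^4298 mod 8597 = 1, giving Legendre symbol 1.
(53/8597) = 1, so 8597 splits.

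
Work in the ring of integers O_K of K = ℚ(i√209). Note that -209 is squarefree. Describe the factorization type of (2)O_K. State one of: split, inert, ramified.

-209 mod 4 = 3, hence disc K = 4·(-209) = -836 and O_K = ℤ[√-209].
disc(K) = -836 = 2·(-418), so p = 2 is ramified.

ramified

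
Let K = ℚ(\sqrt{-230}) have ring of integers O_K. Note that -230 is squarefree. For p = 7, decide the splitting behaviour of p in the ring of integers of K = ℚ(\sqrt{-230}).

split

d = -230 ≡ 2 (mod 4), so O_K = ℤ[√-230] and disc(K) = 4d = -920.
Since gcd(7, -920) = 1 the prime 7 does not ramify.
Euler's criterion: (-230)^3 mod 7 = 1. Thus (-230|7) = 1.
(-230/7) = 1, so 7 splits.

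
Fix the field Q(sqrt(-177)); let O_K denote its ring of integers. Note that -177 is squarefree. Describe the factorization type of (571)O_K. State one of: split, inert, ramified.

split — (571) = 𝔭₁𝔭₂ with 𝔭₁ ≠ 𝔭₂

Since -177 ≢ 1 mod 4, the ring of integers is ℤ[√-177] with discriminant 4·(-177) = -708.
571 ∤ -708, so 571 is unramified.
Legendre symbol by Euler's criterion: (-177/571) ≡ (-177)^285 ≡ 1 (mod 571), i.e. (-177/571) = 1.
d is a quadratic residue mod p, hence 571 splits in O_K.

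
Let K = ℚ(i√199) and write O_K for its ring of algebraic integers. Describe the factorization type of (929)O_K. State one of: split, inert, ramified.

inert

Since -199 ≡ 1 mod 4, the ring of integers is ℤ[(1+√-199)/2] with discriminant -199.
disc(K) = -199 is not divisible by 929; 929 is unramified.
Compute (-199/929) via Euler: 730^((929-1)/2) mod 929 = 928, so (-199/929) = -1.
Legendre symbol -1 ⇒ 929 is inert.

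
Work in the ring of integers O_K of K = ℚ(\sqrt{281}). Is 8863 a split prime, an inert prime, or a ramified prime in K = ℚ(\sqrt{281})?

inert — (8863) stays prime in O_K

281 mod 4 = 1, hence disc K = 281 and O_K = ℤ[(1+√281)/2].
8863 ∤ 281, so 8863 is unramified.
(281/8863) = 281^4431 mod 8863 = 8862, giving Legendre symbol -1.
(281/8863) = -1, so 8863 is inert.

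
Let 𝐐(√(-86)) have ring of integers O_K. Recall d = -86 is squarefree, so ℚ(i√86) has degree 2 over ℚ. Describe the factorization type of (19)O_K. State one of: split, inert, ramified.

19 splits in O_K

-86 mod 4 = 2, hence disc K = 4·(-86) = -344 and O_K = ℤ[√-86].
19 ∤ -344, so 19 is unramified.
(-86/19) = 9^9 mod 19 = 1, giving Legendre symbol 1.
d is a quadratic residue mod p, hence 19 splits in O_K.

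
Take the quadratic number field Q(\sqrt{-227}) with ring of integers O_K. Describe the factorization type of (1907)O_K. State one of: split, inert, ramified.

Since -227 ≡ 1 mod 4, the ring of integers is ℤ[(1+√-227)/2] with discriminant -227.
disc(K) = -227 is not divisible by 1907; 1907 is unramified.
(-227/1907) = 1680^953 mod 1907 = 1906, giving Legendre symbol -1.
d is a non-residue mod p, hence 1907 remains inert in O_K.

inert — (1907) stays prime in O_K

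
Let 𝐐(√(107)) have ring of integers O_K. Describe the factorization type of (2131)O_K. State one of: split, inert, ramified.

split

d = 107 ≡ 3 (mod 4), so O_K = ℤ[√107] and disc(K) = 4d = 428.
2131 ∤ 428, so 2131 is unramified.
Compute (107/2131) via Euler: 107^((2131-1)/2) mod 2131 = 1, so (107/2131) = 1.
d is a quadratic residue mod p, hence 2131 splits in O_K.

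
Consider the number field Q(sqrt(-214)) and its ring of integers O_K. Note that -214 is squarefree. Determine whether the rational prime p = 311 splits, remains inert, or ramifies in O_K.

-214 mod 4 = 2, hence disc K = 4·(-214) = -856 and O_K = ℤ[√-214].
311 ∤ -856, so 311 is unramified.
(-214/311) = 97^155 mod 311 = 310, giving Legendre symbol -1.
Legendre symbol -1 ⇒ 311 is inert.

inert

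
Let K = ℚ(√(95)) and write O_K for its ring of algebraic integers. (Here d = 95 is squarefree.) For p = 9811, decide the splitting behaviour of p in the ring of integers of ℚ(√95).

Since 95 ≢ 1 mod 4, the ring of integers is ℤ[√95] with discriminant 4·95 = 380.
Since gcd(9811, 380) = 1 the prime 9811 does not ramify.
Euler's criterion: 95^4905 mod 9811 = 9810. Thus (95|9811) = -1.
(95/9811) = -1, so 9811 is inert.

inert — (9811) stays prime in O_K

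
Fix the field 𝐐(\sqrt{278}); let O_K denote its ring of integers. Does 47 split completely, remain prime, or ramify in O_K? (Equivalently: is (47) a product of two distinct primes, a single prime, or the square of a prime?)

47 remains inert

278 mod 4 = 2, hence disc K = 4·278 = 1112 and O_K = ℤ[√278].
disc(K) = 1112 is not divisible by 47; 47 is unramified.
(278/47) = 43^23 mod 47 = 46, giving Legendre symbol -1.
(278/47) = -1, so 47 is inert.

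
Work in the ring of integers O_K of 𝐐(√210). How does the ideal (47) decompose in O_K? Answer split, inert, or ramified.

inert

210 mod 4 = 2, hence disc K = 4·210 = 840 and O_K = ℤ[√210].
Since gcd(47, 840) = 1 the prime 47 does not ramify.
Legendre symbol by Euler's criterion: (210/47) ≡ 210^23 ≡ 46 (mod 47), i.e. (210/47) = -1.
Legendre symbol -1 ⇒ 47 is inert.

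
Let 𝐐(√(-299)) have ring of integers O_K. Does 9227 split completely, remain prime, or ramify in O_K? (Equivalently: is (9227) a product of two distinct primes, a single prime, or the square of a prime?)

-299 mod 4 = 1, hence disc K = -299 and O_K = ℤ[(1+√-299)/2].
disc(K) = -299 is not divisible by 9227; 9227 is unramified.
Compute (-299/9227) via Euler: 8928^((9227-1)/2) mod 9227 = 1, so (-299/9227) = 1.
(-299/9227) = 1, so 9227 splits.

split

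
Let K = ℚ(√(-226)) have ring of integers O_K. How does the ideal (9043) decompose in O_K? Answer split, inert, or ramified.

remains prime (inert)

d = -226 ≡ 2 (mod 4), so O_K = ℤ[√-226] and disc(K) = 4d = -904.
9043 ∤ -904, so 9043 is unramified.
(-226/9043) = 8817^4521 mod 9043 = 9042, giving Legendre symbol -1.
(-226/9043) = -1, so 9043 is inert.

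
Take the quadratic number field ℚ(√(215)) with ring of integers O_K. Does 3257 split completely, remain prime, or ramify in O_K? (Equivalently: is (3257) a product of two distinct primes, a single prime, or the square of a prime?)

p splits

Since 215 ≢ 1 mod 4, the ring of integers is ℤ[√215] with discriminant 4·215 = 860.
3257 ∤ 860, so 3257 is unramified.
Euler's criterion: 215^1628 mod 3257 = 1. Thus (215|3257) = 1.
(215/3257) = 1, so 3257 splits.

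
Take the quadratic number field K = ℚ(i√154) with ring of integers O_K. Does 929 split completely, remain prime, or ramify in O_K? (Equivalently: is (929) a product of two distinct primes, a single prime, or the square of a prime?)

inert

-154 mod 4 = 2, hence disc K = 4·(-154) = -616 and O_K = ℤ[√-154].
Since gcd(929, -616) = 1 the prime 929 does not ramify.
Euler's criterion: (-154)^464 mod 929 = 928. Thus (-154|929) = -1.
(-154/929) = -1, so 929 is inert.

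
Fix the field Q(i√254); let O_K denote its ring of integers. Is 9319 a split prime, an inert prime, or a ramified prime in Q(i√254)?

Since -254 ≢ 1 mod 4, the ring of integers is ℤ[√-254] with discriminant 4·(-254) = -1016.
9319 ∤ -1016, so 9319 is unramified.
Legendre symbol by Euler's criterion: (-254/9319) ≡ (-254)^4659 ≡ 9318 (mod 9319), i.e. (-254/9319) = -1.
d is a non-residue mod p, hence 9319 remains inert in O_K.

9319 remains inert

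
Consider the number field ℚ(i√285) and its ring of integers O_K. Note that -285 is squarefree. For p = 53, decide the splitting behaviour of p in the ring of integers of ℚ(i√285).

inert

Since -285 ≢ 1 mod 4, the ring of integers is ℤ[√-285] with discriminant 4·(-285) = -1140.
53 ∤ -1140, so 53 is unramified.
(-285/53) = 33^26 mod 53 = 52, giving Legendre symbol -1.
d is a non-residue mod p, hence 53 remains inert in O_K.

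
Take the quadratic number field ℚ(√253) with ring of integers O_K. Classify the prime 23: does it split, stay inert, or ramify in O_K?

ramifies in O_K

d = 253 ≡ 1 (mod 4), so O_K = ℤ[(1+√253)/2] and disc(K) = d = 253.
Ramification test: 23 | 253. The prime 23 ramifies in K.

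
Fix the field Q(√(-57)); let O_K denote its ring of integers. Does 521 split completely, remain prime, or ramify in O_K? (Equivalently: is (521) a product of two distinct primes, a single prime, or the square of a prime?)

d = -57 ≡ 3 (mod 4), so O_K = ℤ[√-57] and disc(K) = 4d = -228.
Since gcd(521, -228) = 1 the prime 521 does not ramify.
(-57/521) = 464^260 mod 521 = 1, giving Legendre symbol 1.
Legendre symbol 1 ⇒ 521 is split.

split — (521) = 𝔭₁𝔭₂ with 𝔭₁ ≠ 𝔭₂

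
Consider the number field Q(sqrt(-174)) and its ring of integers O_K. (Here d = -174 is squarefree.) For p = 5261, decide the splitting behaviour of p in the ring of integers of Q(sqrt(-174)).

remains prime (inert)

-174 mod 4 = 2, hence disc K = 4·(-174) = -696 and O_K = ℤ[√-174].
disc(K) = -696 is not divisible by 5261; 5261 is unramified.
(-174/5261) = 5087^2630 mod 5261 = 5260, giving Legendre symbol -1.
d is a non-residue mod p, hence 5261 remains inert in O_K.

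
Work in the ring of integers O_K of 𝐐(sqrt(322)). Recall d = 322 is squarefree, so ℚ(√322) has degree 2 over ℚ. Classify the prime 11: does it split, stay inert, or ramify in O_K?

p splits

Since 322 ≢ 1 mod 4, the ring of integers is ℤ[√322] with discriminant 4·322 = 1288.
11 ∤ 1288, so 11 is unramified.
Euler's criterion: 322^5 mod 11 = 1. Thus (322|11) = 1.
(322/11) = 1, so 11 splits.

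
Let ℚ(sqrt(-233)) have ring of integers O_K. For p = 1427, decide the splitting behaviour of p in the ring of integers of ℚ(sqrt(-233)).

d = -233 ≡ 3 (mod 4), so O_K = ℤ[√-233] and disc(K) = 4d = -932.
1427 ∤ -932, so 1427 is unramified.
Compute (-233/1427) via Euler: 1194^((1427-1)/2) mod 1427 = 1426, so (-233/1427) = -1.
d is a non-residue mod p, hence 1427 remains inert in O_K.

remains prime (inert)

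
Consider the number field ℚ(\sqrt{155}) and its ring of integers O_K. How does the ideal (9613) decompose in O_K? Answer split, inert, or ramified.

d = 155 ≡ 3 (mod 4), so O_K = ℤ[√155] and disc(K) = 4d = 620.
disc(K) = 620 is not divisible by 9613; 9613 is unramified.
Legendre symbol by Euler's criterion: (155/9613) ≡ 155^4806 ≡ 1 (mod 9613), i.e. (155/9613) = 1.
Legendre symbol 1 ⇒ 9613 is split.

splits completely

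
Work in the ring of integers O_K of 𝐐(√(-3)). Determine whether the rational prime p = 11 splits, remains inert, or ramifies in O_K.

d = -3 ≡ 1 (mod 4), so O_K = ℤ[(1+√-3)/2] and disc(K) = d = -3.
Since gcd(11, -3) = 1 the prime 11 does not ramify.
Compute (-3/11) via Euler: 8^((11-1)/2) mod 11 = 10, so (-3/11) = -1.
d is a non-residue mod p, hence 11 remains inert in O_K.

inert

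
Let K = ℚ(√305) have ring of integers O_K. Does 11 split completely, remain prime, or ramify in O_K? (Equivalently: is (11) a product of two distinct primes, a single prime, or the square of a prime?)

remains prime (inert)

305 mod 4 = 1, hence disc K = 305 and O_K = ℤ[(1+√305)/2].
Since gcd(11, 305) = 1 the prime 11 does not ramify.
Compute (305/11) via Euler: 8^((11-1)/2) mod 11 = 10, so (305/11) = -1.
(305/11) = -1, so 11 is inert.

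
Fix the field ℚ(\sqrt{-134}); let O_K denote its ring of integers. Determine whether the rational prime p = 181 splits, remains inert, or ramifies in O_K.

Since -134 ≢ 1 mod 4, the ring of integers is ℤ[√-134] with discriminant 4·(-134) = -536.
Since gcd(181, -536) = 1 the prime 181 does not ramify.
(-134/181) = 47^90 mod 181 = 180, giving Legendre symbol -1.
(-134/181) = -1, so 181 is inert.

inert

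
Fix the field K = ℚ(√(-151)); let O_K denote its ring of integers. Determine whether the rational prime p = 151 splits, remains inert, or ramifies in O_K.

Since -151 ≡ 1 mod 4, the ring of integers is ℤ[(1+√-151)/2] with discriminant -151.
151 divides disc(K) = -151, so 151 ramifies.

ramified — (151) = 𝔭²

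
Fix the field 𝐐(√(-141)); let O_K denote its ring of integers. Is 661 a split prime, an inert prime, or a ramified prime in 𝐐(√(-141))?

Since -141 ≢ 1 mod 4, the ring of integers is ℤ[√-141] with discriminant 4·(-141) = -564.
661 ∤ -564, so 661 is unramified.
Euler's criterion: (-141)^330 mod 661 = 1. Thus (-141|661) = 1.
d is a quadratic residue mod p, hence 661 splits in O_K.

661 splits in O_K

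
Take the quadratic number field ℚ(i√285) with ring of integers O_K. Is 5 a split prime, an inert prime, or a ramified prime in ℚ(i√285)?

Since -285 ≢ 1 mod 4, the ring of integers is ℤ[√-285] with discriminant 4·(-285) = -1140.
Ramification test: 5 | -1140. The prime 5 ramifies in K.

p ramifies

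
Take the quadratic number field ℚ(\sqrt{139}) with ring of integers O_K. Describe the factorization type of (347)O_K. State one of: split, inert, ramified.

remains prime (inert)

d = 139 ≡ 3 (mod 4), so O_K = ℤ[√139] and disc(K) = 4d = 556.
Since gcd(347, 556) = 1 the prime 347 does not ramify.
Legendre symbol by Euler's criterion: (139/347) ≡ 139^173 ≡ 346 (mod 347), i.e. (139/347) = -1.
Legendre symbol -1 ⇒ 347 is inert.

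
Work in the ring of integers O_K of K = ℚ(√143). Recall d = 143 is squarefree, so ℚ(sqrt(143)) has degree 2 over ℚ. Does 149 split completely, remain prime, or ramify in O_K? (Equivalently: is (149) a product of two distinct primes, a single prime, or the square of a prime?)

Since 143 ≢ 1 mod 4, the ring of integers is ℤ[√143] with discriminant 4·143 = 572.
Since gcd(149, 572) = 1 the prime 149 does not ramify.
Euler's criterion: 143^74 mod 149 = 1. Thus (143|149) = 1.
Legendre symbol 1 ⇒ 149 is split.

p splits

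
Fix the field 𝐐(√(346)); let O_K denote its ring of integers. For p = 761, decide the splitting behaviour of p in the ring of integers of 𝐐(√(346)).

inert

d = 346 ≡ 2 (mod 4), so O_K = ℤ[√346] and disc(K) = 4d = 1384.
disc(K) = 1384 is not divisible by 761; 761 is unramified.
Euler's criterion: 346^380 mod 761 = 760. Thus (346|761) = -1.
Legendre symbol -1 ⇒ 761 is inert.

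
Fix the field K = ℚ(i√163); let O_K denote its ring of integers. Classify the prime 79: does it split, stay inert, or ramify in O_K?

Since -163 ≡ 1 mod 4, the ring of integers is ℤ[(1+√-163)/2] with discriminant -163.
disc(K) = -163 is not divisible by 79; 79 is unramified.
(-163/79) = 74^39 mod 79 = 78, giving Legendre symbol -1.
Legendre symbol -1 ⇒ 79 is inert.

remains prime (inert)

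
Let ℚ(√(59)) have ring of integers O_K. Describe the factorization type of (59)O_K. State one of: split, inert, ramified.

ramifies in O_K

d = 59 ≡ 3 (mod 4), so O_K = ℤ[√59] and disc(K) = 4d = 236.
59 divides disc(K) = 236, so 59 ramifies.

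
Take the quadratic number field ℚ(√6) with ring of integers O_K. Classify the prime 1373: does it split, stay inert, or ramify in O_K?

Since 6 ≢ 1 mod 4, the ring of integers is ℤ[√6] with discriminant 4·6 = 24.
Since gcd(1373, 24) = 1 the prime 1373 does not ramify.
Euler's criterion: 6^686 mod 1373 = 1. Thus (6|1373) = 1.
Legendre symbol 1 ⇒ 1373 is split.

1373 splits in O_K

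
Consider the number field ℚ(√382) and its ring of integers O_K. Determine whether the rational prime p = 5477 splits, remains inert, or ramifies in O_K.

d = 382 ≡ 2 (mod 4), so O_K = ℤ[√382] and disc(K) = 4d = 1528.
5477 ∤ 1528, so 5477 is unramified.
(382/5477) = 382^2738 mod 5477 = 5476, giving Legendre symbol -1.
d is a non-residue mod p, hence 5477 remains inert in O_K.

inert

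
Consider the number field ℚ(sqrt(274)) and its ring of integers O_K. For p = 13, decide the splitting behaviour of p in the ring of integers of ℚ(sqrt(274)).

d = 274 ≡ 2 (mod 4), so O_K = ℤ[√274] and disc(K) = 4d = 1096.
disc(K) = 1096 is not divisible by 13; 13 is unramified.
Compute (274/13) via Euler: 1^((13-1)/2) mod 13 = 1, so (274/13) = 1.
(274/13) = 1, so 13 splits.

13 splits in O_K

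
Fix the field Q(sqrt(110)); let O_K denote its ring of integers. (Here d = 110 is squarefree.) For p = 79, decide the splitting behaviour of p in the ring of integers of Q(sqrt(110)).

split — (79) = 𝔭₁𝔭₂ with 𝔭₁ ≠ 𝔭₂

110 mod 4 = 2, hence disc K = 4·110 = 440 and O_K = ℤ[√110].
disc(K) = 440 is not divisible by 79; 79 is unramified.
Compute (110/79) via Euler: 31^((79-1)/2) mod 79 = 1, so (110/79) = 1.
(110/79) = 1, so 79 splits.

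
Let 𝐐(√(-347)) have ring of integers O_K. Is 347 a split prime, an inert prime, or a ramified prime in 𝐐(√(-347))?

ramified

Since -347 ≡ 1 mod 4, the ring of integers is ℤ[(1+√-347)/2] with discriminant -347.
347 divides disc(K) = -347, so 347 ramifies.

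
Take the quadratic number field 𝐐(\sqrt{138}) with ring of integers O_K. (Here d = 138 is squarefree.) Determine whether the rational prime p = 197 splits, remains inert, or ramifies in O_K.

split

138 mod 4 = 2, hence disc K = 4·138 = 552 and O_K = ℤ[√138].
197 ∤ 552, so 197 is unramified.
Legendre symbol by Euler's criterion: (138/197) ≡ 138^98 ≡ 1 (mod 197), i.e. (138/197) = 1.
Legendre symbol 1 ⇒ 197 is split.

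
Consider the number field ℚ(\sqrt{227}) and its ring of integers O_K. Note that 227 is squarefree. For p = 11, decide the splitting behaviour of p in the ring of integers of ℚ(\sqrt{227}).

227 mod 4 = 3, hence disc K = 4·227 = 908 and O_K = ℤ[√227].
disc(K) = 908 is not divisible by 11; 11 is unramified.
(227/11) = 7^5 mod 11 = 10, giving Legendre symbol -1.
d is a non-residue mod p, hence 11 remains inert in O_K.

inert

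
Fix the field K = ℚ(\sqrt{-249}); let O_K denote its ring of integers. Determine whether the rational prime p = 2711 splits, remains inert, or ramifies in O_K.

Since -249 ≢ 1 mod 4, the ring of integers is ℤ[√-249] with discriminant 4·(-249) = -996.
Since gcd(2711, -996) = 1 the prime 2711 does not ramify.
Legendre symbol by Euler's criterion: (-249/2711) ≡ (-249)^1355 ≡ 2710 (mod 2711), i.e. (-249/2711) = -1.
Legendre symbol -1 ⇒ 2711 is inert.

remains prime (inert)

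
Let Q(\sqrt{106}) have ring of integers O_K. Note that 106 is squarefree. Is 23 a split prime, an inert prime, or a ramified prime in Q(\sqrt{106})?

d = 106 ≡ 2 (mod 4), so O_K = ℤ[√106] and disc(K) = 4d = 424.
23 ∤ 424, so 23 is unramified.
(106/23) = 14^11 mod 23 = 22, giving Legendre symbol -1.
d is a non-residue mod p, hence 23 remains inert in O_K.

23 remains inert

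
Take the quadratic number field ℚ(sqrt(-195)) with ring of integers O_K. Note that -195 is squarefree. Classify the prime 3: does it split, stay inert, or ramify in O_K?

-195 mod 4 = 1, hence disc K = -195 and O_K = ℤ[(1+√-195)/2].
3 divides disc(K) = -195, so 3 ramifies.

ramified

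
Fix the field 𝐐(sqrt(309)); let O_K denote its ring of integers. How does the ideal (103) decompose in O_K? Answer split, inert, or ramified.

103 is ramified

309 mod 4 = 1, hence disc K = 309 and O_K = ℤ[(1+√309)/2].
disc(K) = 309 = 103·3, so p = 103 is ramified.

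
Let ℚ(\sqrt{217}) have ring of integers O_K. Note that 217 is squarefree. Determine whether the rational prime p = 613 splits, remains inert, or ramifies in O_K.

remains prime (inert)

Since 217 ≡ 1 mod 4, the ring of integers is ℤ[(1+√217)/2] with discriminant 217.
Since gcd(613, 217) = 1 the prime 613 does not ramify.
(217/613) = 217^306 mod 613 = 612, giving Legendre symbol -1.
d is a non-residue mod p, hence 613 remains inert in O_K.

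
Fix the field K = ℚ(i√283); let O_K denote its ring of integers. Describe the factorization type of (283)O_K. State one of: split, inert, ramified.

d = -283 ≡ 1 (mod 4), so O_K = ℤ[(1+√-283)/2] and disc(K) = d = -283.
283 divides disc(K) = -283, so 283 ramifies.

ramified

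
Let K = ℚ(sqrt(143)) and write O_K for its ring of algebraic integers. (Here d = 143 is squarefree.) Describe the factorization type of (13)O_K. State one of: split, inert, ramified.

143 mod 4 = 3, hence disc K = 4·143 = 572 and O_K = ℤ[√143].
disc(K) = 572 = 13·44, so p = 13 is ramified.

ramified — (13) = 𝔭²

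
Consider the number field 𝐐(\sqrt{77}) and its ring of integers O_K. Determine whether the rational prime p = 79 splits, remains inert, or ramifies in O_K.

Since 77 ≡ 1 mod 4, the ring of integers is ℤ[(1+√77)/2] with discriminant 77.
79 ∤ 77, so 79 is unramified.
(77/79) = 77^39 mod 79 = 78, giving Legendre symbol -1.
Legendre symbol -1 ⇒ 79 is inert.

p is inert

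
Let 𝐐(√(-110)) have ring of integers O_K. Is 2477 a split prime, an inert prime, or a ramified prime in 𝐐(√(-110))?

d = -110 ≡ 2 (mod 4), so O_K = ℤ[√-110] and disc(K) = 4d = -440.
Since gcd(2477, -440) = 1 the prime 2477 does not ramify.
Euler's criterion: (-110)^1238 mod 2477 = 2476. Thus (-110|2477) = -1.
Legendre symbol -1 ⇒ 2477 is inert.

2477 remains inert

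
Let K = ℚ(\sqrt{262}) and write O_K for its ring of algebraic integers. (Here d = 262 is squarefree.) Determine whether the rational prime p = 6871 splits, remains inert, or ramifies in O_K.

inert

d = 262 ≡ 2 (mod 4), so O_K = ℤ[√262] and disc(K) = 4d = 1048.
disc(K) = 1048 is not divisible by 6871; 6871 is unramified.
(262/6871) = 262^3435 mod 6871 = 6870, giving Legendre symbol -1.
Legendre symbol -1 ⇒ 6871 is inert.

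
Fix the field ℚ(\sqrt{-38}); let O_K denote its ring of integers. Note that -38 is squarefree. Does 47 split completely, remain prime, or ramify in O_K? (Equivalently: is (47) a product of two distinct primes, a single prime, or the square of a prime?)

splits completely

Since -38 ≢ 1 mod 4, the ring of integers is ℤ[√-38] with discriminant 4·(-38) = -152.
47 ∤ -152, so 47 is unramified.
(-38/47) = 9^23 mod 47 = 1, giving Legendre symbol 1.
(-38/47) = 1, so 47 splits.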